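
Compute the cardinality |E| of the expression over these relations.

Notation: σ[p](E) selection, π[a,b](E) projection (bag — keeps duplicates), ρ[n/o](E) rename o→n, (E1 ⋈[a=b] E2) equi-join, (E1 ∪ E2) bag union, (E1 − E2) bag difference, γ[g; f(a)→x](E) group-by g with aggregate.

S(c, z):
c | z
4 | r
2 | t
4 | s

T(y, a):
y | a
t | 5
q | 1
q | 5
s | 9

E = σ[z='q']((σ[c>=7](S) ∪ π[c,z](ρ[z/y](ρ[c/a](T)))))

Stepwise |·|:
  S → 3
  σ[c>=7](S) → 0
  T → 4
  ρ[c/a](T) → 4
  ρ[z/y](ρ[c/a](T)) → 4
  π[c,z](ρ[z/y](ρ[c/a](T))) → 4
  (σ[c>=7](S) ∪ π[c,z](ρ[z/y](ρ[c/a](T)))) → 4
  σ[z='q']((σ[c>=7](S) ∪ π[c,z](ρ[z/y](ρ[c/a](T))))) → 2

|E| = 2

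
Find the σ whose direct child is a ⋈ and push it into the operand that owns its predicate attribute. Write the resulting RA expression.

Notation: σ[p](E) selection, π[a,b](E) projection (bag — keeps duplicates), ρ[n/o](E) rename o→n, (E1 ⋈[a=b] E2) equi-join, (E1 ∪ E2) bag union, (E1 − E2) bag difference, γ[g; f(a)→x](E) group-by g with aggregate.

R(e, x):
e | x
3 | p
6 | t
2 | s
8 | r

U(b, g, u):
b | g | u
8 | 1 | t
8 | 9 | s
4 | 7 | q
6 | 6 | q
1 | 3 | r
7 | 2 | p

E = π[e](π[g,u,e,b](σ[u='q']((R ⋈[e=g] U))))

σ filters on u, owned by the right side.
E' = π[e](π[g,u,e,b]((R ⋈[e=g] σ[u='q'](U))))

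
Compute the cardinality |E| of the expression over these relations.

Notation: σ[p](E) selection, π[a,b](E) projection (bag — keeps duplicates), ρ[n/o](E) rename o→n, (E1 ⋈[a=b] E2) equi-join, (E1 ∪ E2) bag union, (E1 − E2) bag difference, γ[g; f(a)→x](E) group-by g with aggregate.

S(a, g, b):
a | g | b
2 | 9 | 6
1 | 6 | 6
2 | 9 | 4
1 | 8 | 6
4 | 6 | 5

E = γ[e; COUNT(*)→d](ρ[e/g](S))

Per-node cardinality:
  S → 5
  ρ[e/g](S) → 5
  γ[e; COUNT(*)→d](ρ[e/g](S)) → 3

|E| = 3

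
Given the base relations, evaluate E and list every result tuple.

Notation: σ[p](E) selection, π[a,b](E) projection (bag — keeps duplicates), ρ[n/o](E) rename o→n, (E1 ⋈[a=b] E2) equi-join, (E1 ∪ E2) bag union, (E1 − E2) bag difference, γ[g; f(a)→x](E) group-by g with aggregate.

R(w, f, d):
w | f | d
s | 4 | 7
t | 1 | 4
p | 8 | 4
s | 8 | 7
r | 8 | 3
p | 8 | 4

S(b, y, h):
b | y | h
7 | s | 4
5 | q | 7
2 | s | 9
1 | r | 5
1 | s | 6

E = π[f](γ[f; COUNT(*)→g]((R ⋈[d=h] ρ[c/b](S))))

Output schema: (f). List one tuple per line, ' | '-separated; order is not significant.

Subexpression sizes:
  R → 6
  S → 5
  ρ[c/b](S) → 5
  (R ⋈[d=h] ρ[c/b](S)) → 5
  γ[f; COUNT(*)→g]((R ⋈[d=h] ρ[c/b](S))) → 3
  π[f](γ[f; COUNT(*)→g]((R ⋈[d=h] ρ[c/b](S)))) → 3

== RESULT ==
f
1
4
8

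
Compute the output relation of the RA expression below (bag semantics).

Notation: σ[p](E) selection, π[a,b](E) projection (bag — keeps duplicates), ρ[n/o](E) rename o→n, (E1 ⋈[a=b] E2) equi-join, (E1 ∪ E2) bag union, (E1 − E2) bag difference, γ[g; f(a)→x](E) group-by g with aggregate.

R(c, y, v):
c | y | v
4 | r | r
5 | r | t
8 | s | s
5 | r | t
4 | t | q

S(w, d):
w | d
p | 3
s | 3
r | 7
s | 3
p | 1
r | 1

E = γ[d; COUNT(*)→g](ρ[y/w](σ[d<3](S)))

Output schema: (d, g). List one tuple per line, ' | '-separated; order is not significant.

Per-node cardinality:
  S → 6
  σ[d<3](S) → 2
  ρ[y/w](σ[d<3](S)) → 2
  γ[d; COUNT(*)→g](ρ[y/w](σ[d<3](S))) → 1

== RESULT ==
d | g
1 | 2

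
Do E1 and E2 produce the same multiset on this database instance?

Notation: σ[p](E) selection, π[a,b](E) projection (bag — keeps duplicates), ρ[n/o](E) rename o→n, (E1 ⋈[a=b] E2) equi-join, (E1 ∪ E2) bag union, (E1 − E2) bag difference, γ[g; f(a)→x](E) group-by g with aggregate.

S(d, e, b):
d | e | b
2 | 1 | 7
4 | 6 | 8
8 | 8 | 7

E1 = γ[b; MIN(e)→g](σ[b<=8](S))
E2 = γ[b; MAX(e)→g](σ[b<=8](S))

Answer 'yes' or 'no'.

E1 row counts bottom-up:
  S → 3
  σ[b<=8](S) → 3
  γ[b; MIN(e)→g](σ[b<=8](S)) → 2
E2 row counts bottom-up:
  S → 3
  σ[b<=8](S) → 3
  γ[b; MAX(e)→g](σ[b<=8](S)) → 2

E1 result:
b | g
7 | 1
8 | 6
E2 result:
b | g
7 | 8
8 | 6
Witness: (7, 8) appears 0× in E1 but 1× in E2.

no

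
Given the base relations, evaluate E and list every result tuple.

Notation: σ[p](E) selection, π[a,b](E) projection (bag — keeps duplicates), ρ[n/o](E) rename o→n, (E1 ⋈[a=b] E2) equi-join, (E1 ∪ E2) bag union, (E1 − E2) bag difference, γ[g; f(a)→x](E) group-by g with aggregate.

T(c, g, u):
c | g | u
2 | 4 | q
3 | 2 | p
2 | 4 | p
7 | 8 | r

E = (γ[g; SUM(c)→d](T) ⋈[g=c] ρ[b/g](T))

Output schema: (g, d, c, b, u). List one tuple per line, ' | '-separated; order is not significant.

Per-node cardinality:
  T → 4
  γ[g; SUM(c)→d](T) → 3
  T → 4
  ρ[b/g](T) → 4
  (γ[g; SUM(c)→d](T) ⋈[g=c] ρ[b/g](T)) → 2

== RESULT ==
g | d | c | b | u
2 | 3 | 2 | 4 | p
2 | 3 | 2 | 4 | q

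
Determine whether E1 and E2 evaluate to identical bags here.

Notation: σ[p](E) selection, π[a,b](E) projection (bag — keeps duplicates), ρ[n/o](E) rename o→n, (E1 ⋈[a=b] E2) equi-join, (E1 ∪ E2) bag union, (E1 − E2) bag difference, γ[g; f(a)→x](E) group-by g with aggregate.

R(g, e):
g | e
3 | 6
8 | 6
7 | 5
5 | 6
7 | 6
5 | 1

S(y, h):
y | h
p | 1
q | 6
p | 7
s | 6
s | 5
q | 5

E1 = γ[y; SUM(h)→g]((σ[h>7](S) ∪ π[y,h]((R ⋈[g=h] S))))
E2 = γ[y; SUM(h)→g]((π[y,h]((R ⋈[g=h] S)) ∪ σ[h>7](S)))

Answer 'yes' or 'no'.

E1 per-node cardinality:
  S → 6
  σ[h>7](S) → 0
  R → 6
  S → 6
  (R ⋈[g=h] S) → 6
  π[y,h]((R ⋈[g=h] S)) → 6
  (σ[h>7](S) ∪ π[y,h]((R ⋈[g=h] S))) → 6
  γ[y; SUM(h)→g]((σ[h>7](S) ∪ π[y,h]((R ⋈[g=h] S)))) → 3
E2 per-node cardinality:
  R → 6
  S → 6
  (R ⋈[g=h] S) → 6
  π[y,h]((R ⋈[g=h] S)) → 6
  S → 6
  σ[h>7](S) → 0
  (π[y,h]((R ⋈[g=h] S)) ∪ σ[h>7](S)) → 6
  γ[y; SUM(h)→g]((π[y,h]((R ⋈[g=h] S)) ∪ σ[h>7](S))) → 3

E1 and E2 produce the same multiset:
y | g
p | 14
q | 10
s | 10

yes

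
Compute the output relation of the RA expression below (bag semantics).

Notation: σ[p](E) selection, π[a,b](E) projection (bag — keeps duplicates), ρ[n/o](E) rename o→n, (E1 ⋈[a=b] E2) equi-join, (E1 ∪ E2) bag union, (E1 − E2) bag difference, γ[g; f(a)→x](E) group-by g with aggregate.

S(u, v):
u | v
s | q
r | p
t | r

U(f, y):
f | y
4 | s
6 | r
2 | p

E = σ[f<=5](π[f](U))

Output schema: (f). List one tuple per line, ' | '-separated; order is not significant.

Per-node cardinality:
  U → 3
  π[f](U) → 3
  σ[f<=5](π[f](U)) → 2

== RESULT ==
f
2
4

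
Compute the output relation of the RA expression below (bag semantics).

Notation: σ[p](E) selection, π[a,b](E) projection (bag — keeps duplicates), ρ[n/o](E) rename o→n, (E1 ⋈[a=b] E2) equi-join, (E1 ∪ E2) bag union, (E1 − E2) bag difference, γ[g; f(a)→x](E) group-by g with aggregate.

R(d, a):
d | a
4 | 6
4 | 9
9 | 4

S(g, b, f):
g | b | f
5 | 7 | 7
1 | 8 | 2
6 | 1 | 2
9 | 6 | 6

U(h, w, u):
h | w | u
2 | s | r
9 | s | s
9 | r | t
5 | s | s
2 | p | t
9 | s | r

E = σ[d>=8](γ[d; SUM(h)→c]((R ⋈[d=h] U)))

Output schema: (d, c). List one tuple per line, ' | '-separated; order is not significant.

Stepwise |·|:
  R → 3
  U → 6
  (R ⋈[d=h] U) → 3
  γ[d; SUM(h)→c]((R ⋈[d=h] U)) → 1
  σ[d>=8](γ[d; SUM(h)→c]((R ⋈[d=h] U))) → 1

== RESULT ==
d | c
9 | 27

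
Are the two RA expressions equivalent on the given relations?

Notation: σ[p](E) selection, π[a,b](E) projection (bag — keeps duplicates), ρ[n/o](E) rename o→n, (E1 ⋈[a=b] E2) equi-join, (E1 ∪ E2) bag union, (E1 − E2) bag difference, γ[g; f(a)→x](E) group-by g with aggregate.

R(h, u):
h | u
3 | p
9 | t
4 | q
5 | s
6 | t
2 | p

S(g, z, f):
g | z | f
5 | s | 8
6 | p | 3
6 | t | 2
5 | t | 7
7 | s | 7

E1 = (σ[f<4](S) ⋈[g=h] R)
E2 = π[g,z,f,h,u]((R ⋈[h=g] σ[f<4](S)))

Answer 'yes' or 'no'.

E1 per-node cardinality:
  S → 5
  σ[f<4](S) → 2
  R → 6
  (σ[f<4](S) ⋈[g=h] R) → 2
E2 per-node cardinality:
  R → 6
  S → 5
  σ[f<4](S) → 2
  (R ⋈[h=g] σ[f<4](S)) → 2
  π[g,z,f,h,u]((R ⋈[h=g] σ[f<4](S))) → 2

E1 and E2 produce the same multiset:
g | z | f | h | u
6 | p | 3 | 6 | t
6 | t | 2 | 6 | t

yes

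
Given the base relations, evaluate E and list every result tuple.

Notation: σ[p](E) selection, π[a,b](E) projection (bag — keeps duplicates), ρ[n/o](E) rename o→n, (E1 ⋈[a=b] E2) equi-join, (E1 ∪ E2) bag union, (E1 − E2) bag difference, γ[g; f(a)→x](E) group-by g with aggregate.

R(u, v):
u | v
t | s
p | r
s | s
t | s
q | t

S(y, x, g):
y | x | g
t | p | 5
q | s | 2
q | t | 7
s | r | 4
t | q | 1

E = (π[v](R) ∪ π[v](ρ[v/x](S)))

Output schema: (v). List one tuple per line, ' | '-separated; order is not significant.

Subexpression sizes:
  R → 5
  π[v](R) → 5
  S → 5
  ρ[v/x](S) → 5
  π[v](ρ[v/x](S)) → 5
  (π[v](R) ∪ π[v](ρ[v/x](S))) → 10

== RESULT ==
v
p
q
r
r
s
s
s
s
t
t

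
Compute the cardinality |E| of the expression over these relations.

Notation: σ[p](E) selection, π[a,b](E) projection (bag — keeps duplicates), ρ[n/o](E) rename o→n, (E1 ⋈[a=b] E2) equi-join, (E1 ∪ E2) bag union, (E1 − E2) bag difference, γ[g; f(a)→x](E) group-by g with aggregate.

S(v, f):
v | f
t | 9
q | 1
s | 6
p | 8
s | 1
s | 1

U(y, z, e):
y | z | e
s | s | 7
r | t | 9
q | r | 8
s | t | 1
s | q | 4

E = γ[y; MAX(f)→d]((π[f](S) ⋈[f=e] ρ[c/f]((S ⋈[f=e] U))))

Row counts bottom-up:
  S → 6
  π[f](S) → 6
  S → 6
  U → 5
  (S ⋈[f=e] U) → 5
  ρ[c/f]((S ⋈[f=e] U)) → 5
  (π[f](S) ⋈[f=e] ρ[c/f]((S ⋈[f=e] U))) → 11
  γ[y; MAX(f)→d]((π[f](S) ⋈[f=e] ρ[c/f]((S ⋈[f=e] U)))) → 3

|E| = 3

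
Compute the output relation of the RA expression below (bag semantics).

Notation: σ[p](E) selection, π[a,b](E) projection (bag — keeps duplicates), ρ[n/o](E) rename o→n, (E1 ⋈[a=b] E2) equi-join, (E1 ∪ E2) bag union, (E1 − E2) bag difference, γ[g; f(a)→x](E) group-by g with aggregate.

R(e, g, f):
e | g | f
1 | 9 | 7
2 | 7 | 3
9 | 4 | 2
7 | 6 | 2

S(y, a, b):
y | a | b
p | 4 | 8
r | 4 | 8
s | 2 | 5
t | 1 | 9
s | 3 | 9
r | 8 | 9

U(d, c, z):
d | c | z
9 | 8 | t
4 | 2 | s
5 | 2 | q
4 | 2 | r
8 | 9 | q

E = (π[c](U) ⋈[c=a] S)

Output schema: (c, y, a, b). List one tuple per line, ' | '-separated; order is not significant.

Row counts bottom-up:
  U → 5
  π[c](U) → 5
  S → 6
  (π[c](U) ⋈[c=a] S) → 4

== RESULT ==
c | y | a | b
2 | s | 2 | 5
2 | s | 2 | 5
2 | s | 2 | 5
8 | r | 8 | 9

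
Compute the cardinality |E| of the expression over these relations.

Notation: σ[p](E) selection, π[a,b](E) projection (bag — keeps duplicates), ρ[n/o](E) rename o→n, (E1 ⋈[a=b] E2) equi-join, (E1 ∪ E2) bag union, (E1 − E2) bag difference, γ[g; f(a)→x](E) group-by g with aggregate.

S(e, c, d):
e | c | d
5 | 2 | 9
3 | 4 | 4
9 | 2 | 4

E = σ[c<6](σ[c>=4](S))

Subexpression sizes:
  S → 3
  σ[c>=4](S) → 1
  σ[c<6](σ[c>=4](S)) → 1

|E| = 1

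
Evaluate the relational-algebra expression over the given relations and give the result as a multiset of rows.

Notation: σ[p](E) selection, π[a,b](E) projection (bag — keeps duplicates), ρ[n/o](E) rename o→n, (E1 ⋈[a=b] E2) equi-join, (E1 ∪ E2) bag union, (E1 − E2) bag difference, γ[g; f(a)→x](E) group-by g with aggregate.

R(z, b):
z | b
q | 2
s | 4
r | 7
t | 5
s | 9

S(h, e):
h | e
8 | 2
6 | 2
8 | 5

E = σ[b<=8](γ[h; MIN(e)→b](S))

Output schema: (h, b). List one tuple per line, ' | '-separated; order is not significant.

Per-node cardinality:
  S → 3
  γ[h; MIN(e)→b](S) → 2
  σ[b<=8](γ[h; MIN(e)→b](S)) → 2

== RESULT ==
h | b
6 | 2
8 | 2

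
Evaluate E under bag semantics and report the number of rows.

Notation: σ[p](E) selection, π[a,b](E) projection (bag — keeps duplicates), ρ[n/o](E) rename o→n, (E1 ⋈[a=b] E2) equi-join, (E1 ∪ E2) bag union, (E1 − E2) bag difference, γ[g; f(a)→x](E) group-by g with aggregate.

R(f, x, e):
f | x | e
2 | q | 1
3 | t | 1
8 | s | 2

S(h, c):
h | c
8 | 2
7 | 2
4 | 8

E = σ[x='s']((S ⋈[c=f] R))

Stepwise |·|:
  S → 3
  R → 3
  (S ⋈[c=f] R) → 3
  σ[x='s']((S ⋈[c=f] R)) → 1

|E| = 1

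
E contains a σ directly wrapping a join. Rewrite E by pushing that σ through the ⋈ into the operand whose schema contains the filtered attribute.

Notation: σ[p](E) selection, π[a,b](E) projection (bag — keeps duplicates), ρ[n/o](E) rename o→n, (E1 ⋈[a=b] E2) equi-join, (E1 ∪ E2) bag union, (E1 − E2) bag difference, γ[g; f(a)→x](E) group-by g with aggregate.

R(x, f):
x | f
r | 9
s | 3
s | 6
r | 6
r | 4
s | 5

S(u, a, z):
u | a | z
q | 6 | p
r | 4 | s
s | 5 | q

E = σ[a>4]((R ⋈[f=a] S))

σ filters on a, owned by the right side.
E' = (R ⋈[f=a] σ[a>4](S))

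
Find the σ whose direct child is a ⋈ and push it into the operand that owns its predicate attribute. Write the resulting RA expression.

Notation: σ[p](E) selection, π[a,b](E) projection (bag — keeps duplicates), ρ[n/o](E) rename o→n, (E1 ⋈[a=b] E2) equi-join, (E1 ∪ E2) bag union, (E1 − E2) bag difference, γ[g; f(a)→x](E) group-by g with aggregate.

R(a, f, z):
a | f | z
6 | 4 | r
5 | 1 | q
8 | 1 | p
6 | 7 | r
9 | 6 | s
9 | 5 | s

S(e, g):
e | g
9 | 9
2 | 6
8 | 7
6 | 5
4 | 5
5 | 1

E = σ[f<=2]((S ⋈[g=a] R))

σ filters on f, owned by the right side.
E' = (S ⋈[g=a] σ[f<=2](R))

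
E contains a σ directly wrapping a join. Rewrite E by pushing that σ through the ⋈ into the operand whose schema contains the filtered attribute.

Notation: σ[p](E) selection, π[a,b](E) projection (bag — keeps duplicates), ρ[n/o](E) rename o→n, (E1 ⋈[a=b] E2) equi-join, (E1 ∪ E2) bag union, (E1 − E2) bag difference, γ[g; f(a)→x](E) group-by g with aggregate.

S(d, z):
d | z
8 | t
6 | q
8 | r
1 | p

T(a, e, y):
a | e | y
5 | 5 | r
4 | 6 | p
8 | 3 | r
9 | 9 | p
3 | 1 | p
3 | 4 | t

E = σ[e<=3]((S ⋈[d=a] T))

σ filters on e, owned by the right side.
E' = (S ⋈[d=a] σ[e<=3](T))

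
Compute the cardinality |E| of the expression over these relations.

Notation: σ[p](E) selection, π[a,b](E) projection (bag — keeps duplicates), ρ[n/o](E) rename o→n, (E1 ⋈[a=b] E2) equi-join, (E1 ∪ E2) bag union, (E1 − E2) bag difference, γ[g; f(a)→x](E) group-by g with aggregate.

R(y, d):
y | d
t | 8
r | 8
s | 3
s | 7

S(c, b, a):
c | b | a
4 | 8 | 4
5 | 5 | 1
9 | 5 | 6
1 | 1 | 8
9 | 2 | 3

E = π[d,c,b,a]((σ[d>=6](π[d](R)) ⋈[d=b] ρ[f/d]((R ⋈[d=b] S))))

Row counts bottom-up:
  R → 4
  π[d](R) → 4
  σ[d>=6](π[d](R)) → 3
  R → 4
  S → 5
  (R ⋈[d=b] S) → 2
  ρ[f/d]((R ⋈[d=b] S)) → 2
  (σ[d>=6](π[d](R)) ⋈[d=b] ρ[f/d]((R ⋈[d=b] S))) → 4
  π[d,c,b,a]((σ[d>=6](π[d](R)) ⋈[d=b] ρ[f/d]((R ⋈[d=b] S)))) → 4

|E| = 4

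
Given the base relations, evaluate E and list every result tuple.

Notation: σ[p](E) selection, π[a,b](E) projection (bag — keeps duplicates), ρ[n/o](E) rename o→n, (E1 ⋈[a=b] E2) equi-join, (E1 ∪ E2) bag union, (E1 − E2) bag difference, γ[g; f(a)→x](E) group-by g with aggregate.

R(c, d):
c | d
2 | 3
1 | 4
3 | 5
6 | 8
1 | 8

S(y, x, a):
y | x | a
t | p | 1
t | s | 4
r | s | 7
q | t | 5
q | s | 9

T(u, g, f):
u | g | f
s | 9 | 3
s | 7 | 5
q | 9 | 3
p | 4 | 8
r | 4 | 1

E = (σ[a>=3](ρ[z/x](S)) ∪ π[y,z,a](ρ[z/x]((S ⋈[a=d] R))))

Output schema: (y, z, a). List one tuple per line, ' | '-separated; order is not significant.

Subexpression sizes:
  S → 5
  ρ[z/x](S) → 5
  σ[a>=3](ρ[z/x](S)) → 4
  S → 5
  R → 5
  (S ⋈[a=d] R) → 2
  ρ[z/x]((S ⋈[a=d] R)) → 2
  π[y,z,a](ρ[z/x]((S ⋈[a=d] R))) → 2
  (σ[a>=3](ρ[z/x](S)) ∪ π[y,z,a](ρ[z/x]((S ⋈[a=d] R)))) → 6

== RESULT ==
y | z | a
q | s | 9
q | t | 5
q | t | 5
r | s | 7
t | s | 4
t | s | 4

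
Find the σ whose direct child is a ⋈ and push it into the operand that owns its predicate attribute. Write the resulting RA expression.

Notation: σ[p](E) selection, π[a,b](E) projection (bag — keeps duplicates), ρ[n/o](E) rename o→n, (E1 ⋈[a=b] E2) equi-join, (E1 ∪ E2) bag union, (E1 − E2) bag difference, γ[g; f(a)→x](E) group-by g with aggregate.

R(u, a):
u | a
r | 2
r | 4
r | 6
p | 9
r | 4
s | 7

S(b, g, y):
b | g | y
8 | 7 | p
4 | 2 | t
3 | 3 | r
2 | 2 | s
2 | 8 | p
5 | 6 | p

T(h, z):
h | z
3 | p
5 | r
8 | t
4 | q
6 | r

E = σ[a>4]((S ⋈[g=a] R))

σ filters on a, owned by the right side.
E' = (S ⋈[g=a] σ[a>4](R))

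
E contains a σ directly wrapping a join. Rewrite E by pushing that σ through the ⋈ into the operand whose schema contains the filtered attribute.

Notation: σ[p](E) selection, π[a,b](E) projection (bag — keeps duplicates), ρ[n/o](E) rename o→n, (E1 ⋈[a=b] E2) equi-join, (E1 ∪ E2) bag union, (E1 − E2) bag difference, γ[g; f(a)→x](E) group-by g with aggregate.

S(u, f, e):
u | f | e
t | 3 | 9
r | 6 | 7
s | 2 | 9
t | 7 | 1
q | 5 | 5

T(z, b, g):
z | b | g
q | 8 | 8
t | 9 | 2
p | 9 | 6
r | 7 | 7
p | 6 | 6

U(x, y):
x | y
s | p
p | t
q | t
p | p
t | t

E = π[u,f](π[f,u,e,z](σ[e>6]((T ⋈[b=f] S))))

σ filters on e, owned by the right side.
E' = π[u,f](π[f,u,e,z]((T ⋈[b=f] σ[e>6](S))))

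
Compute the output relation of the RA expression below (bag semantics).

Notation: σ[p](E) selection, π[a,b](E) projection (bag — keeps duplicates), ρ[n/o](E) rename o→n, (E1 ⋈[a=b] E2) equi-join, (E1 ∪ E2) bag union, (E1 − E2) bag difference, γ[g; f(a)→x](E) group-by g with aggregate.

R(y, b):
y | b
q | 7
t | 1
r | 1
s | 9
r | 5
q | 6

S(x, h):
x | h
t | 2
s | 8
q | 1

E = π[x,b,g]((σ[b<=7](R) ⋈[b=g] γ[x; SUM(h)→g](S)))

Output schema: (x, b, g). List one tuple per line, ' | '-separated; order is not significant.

Per-node cardinality:
  R → 6
  σ[b<=7](R) → 5
  S → 3
  γ[x; SUM(h)→g](S) → 3
  (σ[b<=7](R) ⋈[b=g] γ[x; SUM(h)→g](S)) → 2
  π[x,b,g]((σ[b<=7](R) ⋈[b=g] γ[x; SUM(h)→g](S))) → 2

== RESULT ==
x | b | g
q | 1 | 1
q | 1 | 1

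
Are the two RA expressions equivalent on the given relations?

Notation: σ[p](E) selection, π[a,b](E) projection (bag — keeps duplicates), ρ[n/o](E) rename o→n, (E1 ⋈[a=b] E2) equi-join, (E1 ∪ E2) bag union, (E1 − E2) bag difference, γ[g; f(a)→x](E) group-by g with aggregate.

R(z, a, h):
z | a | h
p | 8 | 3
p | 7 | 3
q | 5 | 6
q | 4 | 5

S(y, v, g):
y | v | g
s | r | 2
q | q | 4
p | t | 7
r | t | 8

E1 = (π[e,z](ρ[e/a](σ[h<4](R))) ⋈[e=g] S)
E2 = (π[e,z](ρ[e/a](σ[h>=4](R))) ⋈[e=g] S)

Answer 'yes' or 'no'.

E1 subexpression sizes:
  R → 4
  σ[h<4](R) → 2
  ρ[e/a](σ[h<4](R)) → 2
  π[e,z](ρ[e/a](σ[h<4](R))) → 2
  S → 4
  (π[e,z](ρ[e/a](σ[h<4](R))) ⋈[e=g] S) → 2
E2 subexpression sizes:
  R → 4
  σ[h>=4](R) → 2
  ρ[e/a](σ[h>=4](R)) → 2
  π[e,z](ρ[e/a](σ[h>=4](R))) → 2
  S → 4
  (π[e,z](ρ[e/a](σ[h>=4](R))) ⋈[e=g] S) → 1

E1 result:
e | z | y | v | g
7 | p | p | t | 7
8 | p | r | t | 8
E2 result:
e | z | y | v | g
4 | q | q | q | 4
Witness: (7, 'p', 'p', 't', 7) appears 1× in E1 but 0× in E2.

no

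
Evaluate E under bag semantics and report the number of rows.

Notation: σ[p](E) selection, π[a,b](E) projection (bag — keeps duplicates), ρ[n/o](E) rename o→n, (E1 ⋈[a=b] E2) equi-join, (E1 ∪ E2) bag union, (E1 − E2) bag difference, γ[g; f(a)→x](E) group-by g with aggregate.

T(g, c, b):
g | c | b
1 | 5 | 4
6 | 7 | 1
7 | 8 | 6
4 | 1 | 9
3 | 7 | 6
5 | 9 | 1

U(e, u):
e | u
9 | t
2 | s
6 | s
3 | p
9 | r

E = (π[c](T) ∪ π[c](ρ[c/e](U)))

Stepwise |·|:
  T → 6
  π[c](T) → 6
  U → 5
  ρ[c/e](U) → 5
  π[c](ρ[c/e](U)) → 5
  (π[c](T) ∪ π[c](ρ[c/e](U))) → 11

|E| = 11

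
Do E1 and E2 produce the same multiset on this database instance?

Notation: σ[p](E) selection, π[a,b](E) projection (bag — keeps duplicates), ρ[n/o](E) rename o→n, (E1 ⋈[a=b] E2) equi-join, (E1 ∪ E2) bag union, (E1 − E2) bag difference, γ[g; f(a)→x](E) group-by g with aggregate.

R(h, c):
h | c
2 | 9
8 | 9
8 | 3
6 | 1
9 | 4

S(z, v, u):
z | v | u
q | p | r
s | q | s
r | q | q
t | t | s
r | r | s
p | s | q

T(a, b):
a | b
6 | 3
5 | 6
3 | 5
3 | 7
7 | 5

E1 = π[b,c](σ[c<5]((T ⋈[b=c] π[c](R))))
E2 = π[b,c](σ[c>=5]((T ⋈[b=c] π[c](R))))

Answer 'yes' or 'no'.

E1 row counts bottom-up:
  T → 5
  R → 5
  π[c](R) → 5
  (T ⋈[b=c] π[c](R)) → 1
  σ[c<5]((T ⋈[b=c] π[c](R))) → 1
  π[b,c](σ[c<5]((T ⋈[b=c] π[c](R)))) → 1
E2 row counts bottom-up:
  T → 5
  R → 5
  π[c](R) → 5
  (T ⋈[b=c] π[c](R)) → 1
  σ[c>=5]((T ⋈[b=c] π[c](R))) → 0
  π[b,c](σ[c>=5]((T ⋈[b=c] π[c](R)))) → 0

E1 result:
b | c
3 | 3
E2 result:
b | c
(0 rows)
Witness: (3, 3) appears 1× in E1 but 0× in E2.

no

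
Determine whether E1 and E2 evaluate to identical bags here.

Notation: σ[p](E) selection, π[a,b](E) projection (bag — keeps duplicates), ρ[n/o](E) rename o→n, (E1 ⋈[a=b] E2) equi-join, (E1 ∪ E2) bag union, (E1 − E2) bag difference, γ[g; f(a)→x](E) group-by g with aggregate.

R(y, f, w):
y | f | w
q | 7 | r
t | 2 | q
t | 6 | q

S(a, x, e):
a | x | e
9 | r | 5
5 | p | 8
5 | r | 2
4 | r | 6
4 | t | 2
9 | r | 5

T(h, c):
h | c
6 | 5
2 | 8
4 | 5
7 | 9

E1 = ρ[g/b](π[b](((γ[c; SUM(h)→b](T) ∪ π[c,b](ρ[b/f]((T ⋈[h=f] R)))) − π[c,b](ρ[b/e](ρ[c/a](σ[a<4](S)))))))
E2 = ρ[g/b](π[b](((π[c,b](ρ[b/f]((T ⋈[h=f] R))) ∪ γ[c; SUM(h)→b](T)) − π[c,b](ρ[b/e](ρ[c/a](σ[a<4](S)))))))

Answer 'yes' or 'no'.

E1 per-node cardinality:
  T → 4
  γ[c; SUM(h)→b](T) → 3
  T → 4
  R → 3
  (T ⋈[h=f] R) → 3
  ρ[b/f]((T ⋈[h=f] R)) → 3
  π[c,b](ρ[b/f]((T ⋈[h=f] R))) → 3
  (γ[c; SUM(h)→b](T) ∪ π[c,b](ρ[b/f]((T ⋈[h=f] R)))) → 6
  S → 6
  σ[a<4](S) → 0
  ρ[c/a](σ[a<4](S)) → 0
  ρ[b/e](ρ[c/a](σ[a<4](S))) → 0
  π[c,b](ρ[b/e](ρ[c/a](σ[a<4](S)))) → 0
  ((γ[c; SUM(h)→b](T) ∪ π[c,b](ρ[b/f]((T ⋈[h=f] R)))) − π[c,b](ρ[b/e](ρ[c/a](σ[a<4](S))))) → 6
  π[b](((γ[c; SUM(h)→b](T) ∪ π[c,b](ρ[b/f]((T ⋈[h=f] R)))) − π[c,b](ρ[b/e](ρ[c/a](σ[a<4](S)))))) → 6
  ρ[g/b](π[b](((γ[c; SUM(h)→b](T) ∪ π[c,b](ρ[b/f]((T ⋈[h=f] R)))) − π[c,b](ρ[b/e](ρ[c/a](σ[a<4](S))))))) → 6
E2 per-node cardinality:
  T → 4
  R → 3
  (T ⋈[h=f] R) → 3
  ρ[b/f]((T ⋈[h=f] R)) → 3
  π[c,b](ρ[b/f]((T ⋈[h=f] R))) → 3
  T → 4
  γ[c; SUM(h)→b](T) → 3
  (π[c,b](ρ[b/f]((T ⋈[h=f] R))) ∪ γ[c; SUM(h)→b](T)) → 6
  S → 6
  σ[a<4](S) → 0
  ρ[c/a](σ[a<4](S)) → 0
  ρ[b/e](ρ[c/a](σ[a<4](S))) → 0
  π[c,b](ρ[b/e](ρ[c/a](σ[a<4](S)))) → 0
  ((π[c,b](ρ[b/f]((T ⋈[h=f] R))) ∪ γ[c; SUM(h)→b](T)) − π[c,b](ρ[b/e](ρ[c/a](σ[a<4](S))))) → 6
  π[b](((π[c,b](ρ[b/f]((T ⋈[h=f] R))) ∪ γ[c; SUM(h)→b](T)) − π[c,b](ρ[b/e](ρ[c/a](σ[a<4](S)))))) → 6
  ρ[g/b](π[b](((π[c,b](ρ[b/f]((T ⋈[h=f] R))) ∪ γ[c; SUM(h)→b](T)) − π[c,b](ρ[b/e](ρ[c/a](σ[a<4](S))))))) → 6

E1 and E2 produce the same multiset:
g
2
2
6
7
7
10

yes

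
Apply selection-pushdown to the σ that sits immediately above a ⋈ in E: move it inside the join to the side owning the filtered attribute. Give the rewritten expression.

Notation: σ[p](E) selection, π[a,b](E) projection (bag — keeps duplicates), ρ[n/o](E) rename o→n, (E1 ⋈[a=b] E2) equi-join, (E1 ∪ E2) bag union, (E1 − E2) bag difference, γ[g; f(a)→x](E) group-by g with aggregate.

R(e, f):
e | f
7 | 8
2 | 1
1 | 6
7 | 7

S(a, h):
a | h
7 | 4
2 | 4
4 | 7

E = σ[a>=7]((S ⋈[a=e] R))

σ filters on a, owned by the left side.
E' = (σ[a>=7](S) ⋈[a=e] R)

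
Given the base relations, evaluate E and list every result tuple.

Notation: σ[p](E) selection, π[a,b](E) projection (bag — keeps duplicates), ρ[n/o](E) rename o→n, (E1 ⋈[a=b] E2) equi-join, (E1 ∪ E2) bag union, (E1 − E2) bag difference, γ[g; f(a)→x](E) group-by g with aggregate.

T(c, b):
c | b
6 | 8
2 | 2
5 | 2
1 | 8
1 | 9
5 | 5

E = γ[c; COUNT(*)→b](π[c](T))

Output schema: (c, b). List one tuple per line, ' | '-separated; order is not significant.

Per-node cardinality:
  T → 6
  π[c](T) → 6
  γ[c; COUNT(*)→b](π[c](T)) → 4

== RESULT ==
c | b
1 | 2
2 | 1
5 | 2
6 | 1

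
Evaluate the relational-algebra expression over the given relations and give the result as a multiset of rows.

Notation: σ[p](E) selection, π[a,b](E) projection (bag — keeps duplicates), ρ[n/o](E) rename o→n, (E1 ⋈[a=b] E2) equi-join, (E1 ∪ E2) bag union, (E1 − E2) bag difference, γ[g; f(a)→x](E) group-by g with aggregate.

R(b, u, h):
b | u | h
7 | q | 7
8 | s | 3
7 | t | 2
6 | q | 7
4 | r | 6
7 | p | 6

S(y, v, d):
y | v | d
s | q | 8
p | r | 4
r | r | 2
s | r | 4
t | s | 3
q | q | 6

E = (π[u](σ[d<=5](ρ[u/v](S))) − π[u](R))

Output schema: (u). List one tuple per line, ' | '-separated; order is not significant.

Row counts bottom-up:
  S → 6
  ρ[u/v](S) → 6
  σ[d<=5](ρ[u/v](S)) → 4
  π[u](σ[d<=5](ρ[u/v](S))) → 4
  R → 6
  π[u](R) → 6
  (π[u](σ[d<=5](ρ[u/v](S))) − π[u](R)) → 2

== RESULT ==
u
r
r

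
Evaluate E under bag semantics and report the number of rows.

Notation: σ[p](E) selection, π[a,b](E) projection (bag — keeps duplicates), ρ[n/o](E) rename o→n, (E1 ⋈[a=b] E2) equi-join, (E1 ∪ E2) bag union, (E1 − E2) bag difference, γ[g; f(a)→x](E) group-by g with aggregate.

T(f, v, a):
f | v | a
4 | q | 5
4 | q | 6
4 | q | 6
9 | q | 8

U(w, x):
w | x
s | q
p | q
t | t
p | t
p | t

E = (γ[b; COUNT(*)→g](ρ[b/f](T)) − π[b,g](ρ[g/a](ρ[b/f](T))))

Stepwise |·|:
  T → 4
  ρ[b/f](T) → 4
  γ[b; COUNT(*)→g](ρ[b/f](T)) → 2
  T → 4
  ρ[b/f](T) → 4
  ρ[g/a](ρ[b/f](T)) → 4
  π[b,g](ρ[g/a](ρ[b/f](T))) → 4
  (γ[b; COUNT(*)→g](ρ[b/f](T)) − π[b,g](ρ[g/a](ρ[b/f](T)))) → 2

|E| = 2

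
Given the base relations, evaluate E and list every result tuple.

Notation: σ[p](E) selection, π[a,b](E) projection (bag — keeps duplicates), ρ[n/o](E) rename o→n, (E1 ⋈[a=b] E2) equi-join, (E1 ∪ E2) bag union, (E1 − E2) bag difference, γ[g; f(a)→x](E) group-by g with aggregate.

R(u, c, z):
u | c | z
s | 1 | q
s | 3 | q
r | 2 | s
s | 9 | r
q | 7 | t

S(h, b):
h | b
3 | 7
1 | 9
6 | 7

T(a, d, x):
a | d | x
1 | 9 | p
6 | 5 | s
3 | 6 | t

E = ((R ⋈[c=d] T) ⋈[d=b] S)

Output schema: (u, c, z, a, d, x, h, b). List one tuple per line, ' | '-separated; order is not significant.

Subexpression sizes:
  R → 5
  T → 3
  (R ⋈[c=d] T) → 1
  S → 3
  ((R ⋈[c=d] T) ⋈[d=b] S) → 1

== RESULT ==
u | c | z | a | d | x | h | b
s | 9 | r | 1 | 9 | p | 1 | 9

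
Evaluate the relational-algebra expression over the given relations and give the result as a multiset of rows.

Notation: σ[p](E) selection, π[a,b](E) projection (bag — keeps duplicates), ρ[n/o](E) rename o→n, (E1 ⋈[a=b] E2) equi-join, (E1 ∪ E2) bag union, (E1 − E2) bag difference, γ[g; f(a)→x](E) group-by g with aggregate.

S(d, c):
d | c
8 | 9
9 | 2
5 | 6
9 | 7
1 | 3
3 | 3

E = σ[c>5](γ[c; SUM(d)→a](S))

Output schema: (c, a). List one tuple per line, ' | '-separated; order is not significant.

Row counts bottom-up:
  S → 6
  γ[c; SUM(d)→a](S) → 5
  σ[c>5](γ[c; SUM(d)→a](S)) → 3

== RESULT ==
c | a
6 | 5
7 | 9
9 | 8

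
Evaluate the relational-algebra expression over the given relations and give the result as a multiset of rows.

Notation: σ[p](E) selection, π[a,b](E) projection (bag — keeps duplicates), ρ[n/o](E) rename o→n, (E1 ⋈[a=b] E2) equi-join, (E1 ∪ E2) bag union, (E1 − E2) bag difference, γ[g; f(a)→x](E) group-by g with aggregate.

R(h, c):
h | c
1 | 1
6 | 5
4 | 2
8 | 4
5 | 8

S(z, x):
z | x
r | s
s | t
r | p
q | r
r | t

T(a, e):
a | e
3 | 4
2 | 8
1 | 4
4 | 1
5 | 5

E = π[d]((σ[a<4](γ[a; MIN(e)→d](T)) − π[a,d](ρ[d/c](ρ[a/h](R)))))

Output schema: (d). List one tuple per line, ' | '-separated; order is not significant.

Row counts bottom-up:
  T → 5
  γ[a; MIN(e)→d](T) → 5
  σ[a<4](γ[a; MIN(e)→d](T)) → 3
  R → 5
  ρ[a/h](R) → 5
  ρ[d/c](ρ[a/h](R)) → 5
  π[a,d](ρ[d/c](ρ[a/h](R))) → 5
  (σ[a<4](γ[a; MIN(e)→d](T)) − π[a,d](ρ[d/c](ρ[a/h](R)))) → 3
  π[d]((σ[a<4](γ[a; MIN(e)→d](T)) − π[a,d](ρ[d/c](ρ[a/h](R))))) → 3

== RESULT ==
d
4
4
8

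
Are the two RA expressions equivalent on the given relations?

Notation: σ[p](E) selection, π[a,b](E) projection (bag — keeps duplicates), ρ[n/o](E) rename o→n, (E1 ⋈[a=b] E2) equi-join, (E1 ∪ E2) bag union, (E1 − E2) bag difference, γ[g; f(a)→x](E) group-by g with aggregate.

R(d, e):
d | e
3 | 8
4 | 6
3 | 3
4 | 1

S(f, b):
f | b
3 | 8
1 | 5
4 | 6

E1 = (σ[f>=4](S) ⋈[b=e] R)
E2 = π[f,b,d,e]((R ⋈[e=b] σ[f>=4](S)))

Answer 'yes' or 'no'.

E1 stepwise |·|:
  S → 3
  σ[f>=4](S) → 1
  R → 4
  (σ[f>=4](S) ⋈[b=e] R) → 1
E2 stepwise |·|:
  R → 4
  S → 3
  σ[f>=4](S) → 1
  (R ⋈[e=b] σ[f>=4](S)) → 1
  π[f,b,d,e]((R ⋈[e=b] σ[f>=4](S))) → 1

E1 and E2 produce the same multiset:
f | b | d | e
4 | 6 | 4 | 6

yes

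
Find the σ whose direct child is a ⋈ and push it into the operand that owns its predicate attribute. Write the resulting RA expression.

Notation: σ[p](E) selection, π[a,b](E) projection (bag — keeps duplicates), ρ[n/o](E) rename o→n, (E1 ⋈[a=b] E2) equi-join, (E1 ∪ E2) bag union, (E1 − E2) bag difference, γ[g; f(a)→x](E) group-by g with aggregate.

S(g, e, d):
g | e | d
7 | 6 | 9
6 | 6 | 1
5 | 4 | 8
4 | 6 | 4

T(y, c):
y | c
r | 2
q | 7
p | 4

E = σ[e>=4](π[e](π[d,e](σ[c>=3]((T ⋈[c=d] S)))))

σ filters on c, owned by the left side.
E' = σ[e>=4](π[e](π[d,e]((σ[c>=3](T) ⋈[c=d] S))))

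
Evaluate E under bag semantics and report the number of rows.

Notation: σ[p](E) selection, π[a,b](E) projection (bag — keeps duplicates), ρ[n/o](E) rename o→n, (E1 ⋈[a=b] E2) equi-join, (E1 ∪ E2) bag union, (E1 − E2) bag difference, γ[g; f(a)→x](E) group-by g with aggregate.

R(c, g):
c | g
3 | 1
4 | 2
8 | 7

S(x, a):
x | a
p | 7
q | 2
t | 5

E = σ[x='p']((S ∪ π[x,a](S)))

Stepwise |·|:
  S → 3
  S → 3
  π[x,a](S) → 3
  (S ∪ π[x,a](S)) → 6
  σ[x='p']((S ∪ π[x,a](S))) → 2

|E| = 2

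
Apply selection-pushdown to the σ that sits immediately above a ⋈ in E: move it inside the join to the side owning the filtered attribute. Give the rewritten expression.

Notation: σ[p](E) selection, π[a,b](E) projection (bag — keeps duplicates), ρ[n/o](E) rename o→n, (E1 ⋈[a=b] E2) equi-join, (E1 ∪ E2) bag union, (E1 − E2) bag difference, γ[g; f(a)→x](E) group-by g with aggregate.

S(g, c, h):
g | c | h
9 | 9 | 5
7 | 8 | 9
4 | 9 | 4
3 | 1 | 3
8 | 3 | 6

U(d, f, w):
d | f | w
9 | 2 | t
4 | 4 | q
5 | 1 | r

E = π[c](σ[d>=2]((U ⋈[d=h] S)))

σ filters on d, owned by the left side.
E' = π[c]((σ[d>=2](U) ⋈[d=h] S))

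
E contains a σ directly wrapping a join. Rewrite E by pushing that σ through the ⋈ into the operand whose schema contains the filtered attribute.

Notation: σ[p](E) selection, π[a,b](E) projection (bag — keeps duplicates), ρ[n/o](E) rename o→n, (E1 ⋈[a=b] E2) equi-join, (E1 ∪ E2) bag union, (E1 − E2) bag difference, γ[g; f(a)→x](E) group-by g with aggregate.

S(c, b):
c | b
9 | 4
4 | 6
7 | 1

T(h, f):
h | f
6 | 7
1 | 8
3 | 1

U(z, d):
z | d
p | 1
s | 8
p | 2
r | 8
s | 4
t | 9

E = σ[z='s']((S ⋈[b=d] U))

σ filters on z, owned by the right side.
E' = (S ⋈[b=d] σ[z='s'](U))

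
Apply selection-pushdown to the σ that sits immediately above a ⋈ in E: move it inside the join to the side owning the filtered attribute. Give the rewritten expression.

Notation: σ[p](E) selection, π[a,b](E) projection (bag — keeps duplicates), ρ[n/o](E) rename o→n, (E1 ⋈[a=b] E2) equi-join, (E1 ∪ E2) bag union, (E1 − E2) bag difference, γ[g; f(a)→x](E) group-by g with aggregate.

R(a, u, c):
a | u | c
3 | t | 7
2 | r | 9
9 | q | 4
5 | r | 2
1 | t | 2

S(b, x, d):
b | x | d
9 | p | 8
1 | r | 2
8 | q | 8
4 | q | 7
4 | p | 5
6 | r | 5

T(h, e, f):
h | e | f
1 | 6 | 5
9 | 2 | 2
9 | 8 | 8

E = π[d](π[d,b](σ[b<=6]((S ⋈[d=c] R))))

σ filters on b, owned by the left side.
E' = π[d](π[d,b]((σ[b<=6](S) ⋈[d=c] R)))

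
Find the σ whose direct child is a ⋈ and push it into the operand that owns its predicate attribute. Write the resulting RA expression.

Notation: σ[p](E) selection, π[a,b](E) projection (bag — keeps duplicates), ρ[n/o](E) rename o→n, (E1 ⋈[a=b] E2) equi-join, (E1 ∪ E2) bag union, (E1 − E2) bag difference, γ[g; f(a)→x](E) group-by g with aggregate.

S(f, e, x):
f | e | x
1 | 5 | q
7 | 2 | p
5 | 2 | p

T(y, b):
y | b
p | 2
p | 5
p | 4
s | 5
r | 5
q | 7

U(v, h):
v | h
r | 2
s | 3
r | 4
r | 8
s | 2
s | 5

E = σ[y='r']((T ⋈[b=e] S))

σ filters on y, owned by the left side.
E' = (σ[y='r'](T) ⋈[b=e] S)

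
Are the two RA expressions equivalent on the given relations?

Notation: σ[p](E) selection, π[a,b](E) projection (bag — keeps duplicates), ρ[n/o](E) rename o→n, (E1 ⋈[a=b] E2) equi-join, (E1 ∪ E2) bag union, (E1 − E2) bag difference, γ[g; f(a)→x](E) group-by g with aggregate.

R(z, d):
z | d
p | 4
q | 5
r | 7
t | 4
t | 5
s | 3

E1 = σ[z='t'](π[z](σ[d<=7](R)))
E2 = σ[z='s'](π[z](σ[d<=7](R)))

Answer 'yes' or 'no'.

E1 stepwise |·|:
  R → 6
  σ[d<=7](R) → 6
  π[z](σ[d<=7](R)) → 6
  σ[z='t'](π[z](σ[d<=7](R))) → 2
E2 stepwise |·|:
  R → 6
  σ[d<=7](R) → 6
  π[z](σ[d<=7](R)) → 6
  σ[z='s'](π[z](σ[d<=7](R))) → 1

E1 result:
z
t
t
E2 result:
z
s
Witness: ('t',) appears 2× in E1 but 0× in E2.

no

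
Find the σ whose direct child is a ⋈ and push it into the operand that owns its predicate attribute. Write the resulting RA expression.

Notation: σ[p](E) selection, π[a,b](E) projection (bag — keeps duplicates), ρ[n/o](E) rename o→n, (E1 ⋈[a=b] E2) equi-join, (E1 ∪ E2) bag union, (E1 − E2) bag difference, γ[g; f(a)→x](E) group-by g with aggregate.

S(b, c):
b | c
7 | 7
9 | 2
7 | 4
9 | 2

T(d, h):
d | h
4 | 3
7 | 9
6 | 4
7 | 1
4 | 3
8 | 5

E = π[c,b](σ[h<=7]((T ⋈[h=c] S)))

σ filters on h, owned by the left side.
E' = π[c,b]((σ[h<=7](T) ⋈[h=c] S))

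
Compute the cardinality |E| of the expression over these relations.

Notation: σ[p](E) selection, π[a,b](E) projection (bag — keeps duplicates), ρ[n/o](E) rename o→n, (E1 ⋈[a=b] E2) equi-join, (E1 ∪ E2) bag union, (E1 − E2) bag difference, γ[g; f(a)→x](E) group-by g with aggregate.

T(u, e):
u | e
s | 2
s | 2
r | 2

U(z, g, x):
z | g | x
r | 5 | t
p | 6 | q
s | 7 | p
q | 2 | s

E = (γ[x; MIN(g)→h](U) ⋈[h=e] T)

Subexpression sizes:
  U → 4
  γ[x; MIN(g)→h](U) → 4
  T → 3
  (γ[x; MIN(g)→h](U) ⋈[h=e] T) → 3

|E| = 3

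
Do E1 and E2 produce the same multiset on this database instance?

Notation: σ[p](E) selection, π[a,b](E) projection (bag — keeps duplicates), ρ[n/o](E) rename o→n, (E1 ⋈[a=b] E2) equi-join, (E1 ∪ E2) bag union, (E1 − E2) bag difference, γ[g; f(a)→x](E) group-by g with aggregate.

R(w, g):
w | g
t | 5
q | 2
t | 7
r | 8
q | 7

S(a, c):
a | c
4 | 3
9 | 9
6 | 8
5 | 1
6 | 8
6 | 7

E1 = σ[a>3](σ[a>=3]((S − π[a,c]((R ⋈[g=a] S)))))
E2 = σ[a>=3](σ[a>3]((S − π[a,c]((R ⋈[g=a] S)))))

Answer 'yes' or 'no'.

E1 row counts bottom-up:
  S → 6
  R → 5
  S → 6
  (R ⋈[g=a] S) → 1
  π[a,c]((R ⋈[g=a] S)) → 1
  (S − π[a,c]((R ⋈[g=a] S))) → 5
  σ[a>=3]((S − π[a,c]((R ⋈[g=a] S)))) → 5
  σ[a>3](σ[a>=3]((S − π[a,c]((R ⋈[g=a] S))))) → 5
E2 row counts bottom-up:
  S → 6
  R → 5
  S → 6
  (R ⋈[g=a] S) → 1
  π[a,c]((R ⋈[g=a] S)) → 1
  (S − π[a,c]((R ⋈[g=a] S))) → 5
  σ[a>3]((S − π[a,c]((R ⋈[g=a] S)))) → 5
  σ[a>=3](σ[a>3]((S − π[a,c]((R ⋈[g=a] S))))) → 5

E1 and E2 produce the same multiset:
a | c
4 | 3
6 | 7
6 | 8
6 | 8
9 | 9

yes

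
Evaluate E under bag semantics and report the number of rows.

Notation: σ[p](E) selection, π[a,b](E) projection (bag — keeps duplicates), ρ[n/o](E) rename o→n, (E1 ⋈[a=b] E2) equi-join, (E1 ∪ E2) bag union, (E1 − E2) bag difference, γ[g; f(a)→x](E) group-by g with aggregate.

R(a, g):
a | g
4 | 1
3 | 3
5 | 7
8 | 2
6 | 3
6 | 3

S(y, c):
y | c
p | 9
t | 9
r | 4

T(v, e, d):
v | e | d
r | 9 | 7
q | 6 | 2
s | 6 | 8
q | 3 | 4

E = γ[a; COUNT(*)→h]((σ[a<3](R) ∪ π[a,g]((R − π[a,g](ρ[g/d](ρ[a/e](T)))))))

Per-node cardinality:
  R → 6
  σ[a<3](R) → 0
  R → 6
  T → 4
  ρ[a/e](T) → 4
  ρ[g/d](ρ[a/e](T)) → 4
  π[a,g](ρ[g/d](ρ[a/e](T))) → 4
  (R − π[a,g](ρ[g/d](ρ[a/e](T)))) → 6
  π[a,g]((R − π[a,g](ρ[g/d](ρ[a/e](T))))) → 6
  (σ[a<3](R) ∪ π[a,g]((R − π[a,g](ρ[g/d](ρ[a/e](T)))))) → 6
  γ[a; COUNT(*)→h]((σ[a<3](R) ∪ π[a,g]((R − π[a,g](ρ[g/d](ρ[a/e](T))))))) → 5

|E| = 5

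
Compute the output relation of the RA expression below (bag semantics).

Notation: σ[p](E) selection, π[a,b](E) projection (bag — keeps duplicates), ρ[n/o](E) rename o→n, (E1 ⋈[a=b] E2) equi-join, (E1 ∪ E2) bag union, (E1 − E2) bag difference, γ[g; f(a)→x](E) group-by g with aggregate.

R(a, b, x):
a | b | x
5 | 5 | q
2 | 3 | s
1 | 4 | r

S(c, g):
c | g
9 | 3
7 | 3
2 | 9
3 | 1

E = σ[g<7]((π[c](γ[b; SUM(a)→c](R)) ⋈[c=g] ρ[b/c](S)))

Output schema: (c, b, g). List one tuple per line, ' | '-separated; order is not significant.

Row counts bottom-up:
  R → 3
  γ[b; SUM(a)→c](R) → 3
  π[c](γ[b; SUM(a)→c](R)) → 3
  S → 4
  ρ[b/c](S) → 4
  (π[c](γ[b; SUM(a)→c](R)) ⋈[c=g] ρ[b/c](S)) → 1
  σ[g<7]((π[c](γ[b; SUM(a)→c](R)) ⋈[c=g] ρ[b/c](S))) → 1

== RESULT ==
c | b | g
1 | 3 | 1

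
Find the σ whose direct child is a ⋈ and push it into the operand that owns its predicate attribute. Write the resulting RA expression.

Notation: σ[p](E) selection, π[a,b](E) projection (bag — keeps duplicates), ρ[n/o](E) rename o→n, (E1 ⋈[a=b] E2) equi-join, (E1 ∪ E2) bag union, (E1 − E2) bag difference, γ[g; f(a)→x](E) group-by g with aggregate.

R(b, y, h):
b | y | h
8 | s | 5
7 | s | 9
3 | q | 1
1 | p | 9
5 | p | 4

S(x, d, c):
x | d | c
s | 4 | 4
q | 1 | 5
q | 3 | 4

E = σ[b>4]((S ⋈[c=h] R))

σ filters on b, owned by the right side.
E' = (S ⋈[c=h] σ[b>4](R))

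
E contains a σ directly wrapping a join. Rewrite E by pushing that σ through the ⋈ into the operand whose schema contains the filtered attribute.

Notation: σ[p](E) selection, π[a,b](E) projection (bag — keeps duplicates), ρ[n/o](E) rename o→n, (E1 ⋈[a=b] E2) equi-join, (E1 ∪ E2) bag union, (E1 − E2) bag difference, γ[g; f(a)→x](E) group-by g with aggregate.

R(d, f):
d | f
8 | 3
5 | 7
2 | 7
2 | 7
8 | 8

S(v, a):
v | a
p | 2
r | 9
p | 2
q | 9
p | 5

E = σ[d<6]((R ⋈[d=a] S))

σ filters on d, owned by the left side.
E' = (σ[d<6](R) ⋈[d=a] S)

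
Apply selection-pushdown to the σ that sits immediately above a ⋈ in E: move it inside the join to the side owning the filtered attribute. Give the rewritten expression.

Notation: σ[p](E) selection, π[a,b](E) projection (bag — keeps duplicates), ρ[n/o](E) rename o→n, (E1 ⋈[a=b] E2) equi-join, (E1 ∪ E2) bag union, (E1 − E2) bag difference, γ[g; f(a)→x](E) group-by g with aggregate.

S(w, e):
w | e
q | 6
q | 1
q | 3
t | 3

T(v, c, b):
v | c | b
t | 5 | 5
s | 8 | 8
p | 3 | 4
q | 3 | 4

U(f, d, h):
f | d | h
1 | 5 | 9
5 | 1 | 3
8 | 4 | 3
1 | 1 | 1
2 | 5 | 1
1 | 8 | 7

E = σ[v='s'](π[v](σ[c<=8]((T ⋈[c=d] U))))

σ filters on c, owned by the left side.
E' = σ[v='s'](π[v]((σ[c<=8](T) ⋈[c=d] U)))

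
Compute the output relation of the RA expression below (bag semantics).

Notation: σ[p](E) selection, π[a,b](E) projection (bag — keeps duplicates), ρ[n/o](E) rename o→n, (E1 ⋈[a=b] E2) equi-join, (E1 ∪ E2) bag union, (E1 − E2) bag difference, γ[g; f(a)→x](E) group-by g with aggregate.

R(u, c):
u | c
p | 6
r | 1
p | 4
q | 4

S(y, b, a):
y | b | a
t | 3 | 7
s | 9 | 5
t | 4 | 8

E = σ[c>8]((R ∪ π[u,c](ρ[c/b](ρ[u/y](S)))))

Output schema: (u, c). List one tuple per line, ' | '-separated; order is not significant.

Row counts bottom-up:
  R → 4
  S → 3
  ρ[u/y](S) → 3
  ρ[c/b](ρ[u/y](S)) → 3
  π[u,c](ρ[c/b](ρ[u/y](S))) → 3
  (R ∪ π[u,c](ρ[c/b](ρ[u/y](S)))) → 7
  σ[c>8]((R ∪ π[u,c](ρ[c/b](ρ[u/y](S))))) → 1

== RESULT ==
u | c
s | 9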